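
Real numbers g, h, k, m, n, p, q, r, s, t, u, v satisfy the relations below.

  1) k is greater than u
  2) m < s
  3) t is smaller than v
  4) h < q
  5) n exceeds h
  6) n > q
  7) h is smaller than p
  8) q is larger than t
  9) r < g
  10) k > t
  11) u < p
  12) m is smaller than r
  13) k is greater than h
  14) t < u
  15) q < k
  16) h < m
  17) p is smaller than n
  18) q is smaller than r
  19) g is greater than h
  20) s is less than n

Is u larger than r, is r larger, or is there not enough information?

Following every chain through u: above u we get k, p, n; below u we get t.
r is not reached, and no chain runs the other way from r to u.
So the given relations leave the order of u and r undetermined.

undetermined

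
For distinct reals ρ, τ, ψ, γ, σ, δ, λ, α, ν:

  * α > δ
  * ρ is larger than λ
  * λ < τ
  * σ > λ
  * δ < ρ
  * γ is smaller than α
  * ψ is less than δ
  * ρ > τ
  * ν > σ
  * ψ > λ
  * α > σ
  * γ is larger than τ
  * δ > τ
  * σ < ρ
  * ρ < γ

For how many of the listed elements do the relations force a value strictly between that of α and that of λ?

The relations place λ below α. An element lies strictly between them when it is forced above λ and also forced below α.
Above λ: {τ, σ, ψ, ν, δ, ρ, γ}. Below α: {τ, σ, ψ, δ, ρ, γ}.
Intersection: {τ, σ, ψ, δ, ρ, γ} — 6.

6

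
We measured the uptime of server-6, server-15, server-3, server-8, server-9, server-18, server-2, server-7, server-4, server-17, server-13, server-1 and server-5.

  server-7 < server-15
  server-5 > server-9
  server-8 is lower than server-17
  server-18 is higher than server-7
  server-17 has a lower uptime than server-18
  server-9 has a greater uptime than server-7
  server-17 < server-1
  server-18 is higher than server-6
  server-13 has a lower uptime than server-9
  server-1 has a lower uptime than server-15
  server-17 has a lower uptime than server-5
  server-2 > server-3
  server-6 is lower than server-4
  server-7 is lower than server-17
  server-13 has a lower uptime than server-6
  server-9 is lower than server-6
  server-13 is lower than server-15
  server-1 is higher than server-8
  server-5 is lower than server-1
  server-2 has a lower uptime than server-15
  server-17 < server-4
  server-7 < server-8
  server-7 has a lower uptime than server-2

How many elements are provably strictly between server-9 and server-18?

1

Chaining upward from server-9 reaches: server-5, server-1, server-15, server-6, server-4.
Chaining downward from server-18 reaches: server-13, server-7, server-8, server-17, server-6.
Strictly between server-9 and server-18 are those in both lists: server-6 — 1 element.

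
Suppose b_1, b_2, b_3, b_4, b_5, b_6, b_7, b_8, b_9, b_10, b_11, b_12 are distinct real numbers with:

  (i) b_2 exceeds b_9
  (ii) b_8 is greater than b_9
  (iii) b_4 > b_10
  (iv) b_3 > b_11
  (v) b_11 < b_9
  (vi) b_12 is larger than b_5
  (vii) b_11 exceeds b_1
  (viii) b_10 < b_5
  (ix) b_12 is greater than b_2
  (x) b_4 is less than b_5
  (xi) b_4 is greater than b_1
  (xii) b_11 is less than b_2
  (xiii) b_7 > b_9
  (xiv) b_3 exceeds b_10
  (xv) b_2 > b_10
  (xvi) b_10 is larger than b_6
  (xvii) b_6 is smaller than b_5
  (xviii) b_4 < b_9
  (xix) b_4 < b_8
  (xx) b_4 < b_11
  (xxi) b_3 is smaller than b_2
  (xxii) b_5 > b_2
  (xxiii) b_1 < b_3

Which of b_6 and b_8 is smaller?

b_6

Link the given pairs in sequence: b_6 < b_10; b_10 < b_4; b_4 < b_11; b_11 < b_9; b_9 < b_8.
Together: b_6 < b_10 < b_4 < b_11 < b_9 < b_8.
So b_6 < b_8; b_6 is the smaller of the two.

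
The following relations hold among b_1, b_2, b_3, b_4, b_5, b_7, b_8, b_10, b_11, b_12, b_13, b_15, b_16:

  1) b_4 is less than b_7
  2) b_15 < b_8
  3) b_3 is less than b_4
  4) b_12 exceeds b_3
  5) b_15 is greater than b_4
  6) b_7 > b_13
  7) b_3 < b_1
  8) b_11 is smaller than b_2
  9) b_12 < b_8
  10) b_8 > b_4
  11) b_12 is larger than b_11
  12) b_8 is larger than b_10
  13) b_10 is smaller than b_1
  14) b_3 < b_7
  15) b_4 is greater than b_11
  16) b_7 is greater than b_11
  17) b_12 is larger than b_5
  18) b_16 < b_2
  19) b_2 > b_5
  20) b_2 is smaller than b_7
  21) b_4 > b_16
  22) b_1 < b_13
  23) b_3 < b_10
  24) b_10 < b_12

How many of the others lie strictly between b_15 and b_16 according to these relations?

1

The relations place b_16 below b_15. An element lies strictly between them when it is forced above b_16 and also forced below b_15.
Above b_16: {b_4, b_2, b_8, b_7}. Below b_15: {b_3, b_11, b_4}.
Intersection: {b_4} — 1.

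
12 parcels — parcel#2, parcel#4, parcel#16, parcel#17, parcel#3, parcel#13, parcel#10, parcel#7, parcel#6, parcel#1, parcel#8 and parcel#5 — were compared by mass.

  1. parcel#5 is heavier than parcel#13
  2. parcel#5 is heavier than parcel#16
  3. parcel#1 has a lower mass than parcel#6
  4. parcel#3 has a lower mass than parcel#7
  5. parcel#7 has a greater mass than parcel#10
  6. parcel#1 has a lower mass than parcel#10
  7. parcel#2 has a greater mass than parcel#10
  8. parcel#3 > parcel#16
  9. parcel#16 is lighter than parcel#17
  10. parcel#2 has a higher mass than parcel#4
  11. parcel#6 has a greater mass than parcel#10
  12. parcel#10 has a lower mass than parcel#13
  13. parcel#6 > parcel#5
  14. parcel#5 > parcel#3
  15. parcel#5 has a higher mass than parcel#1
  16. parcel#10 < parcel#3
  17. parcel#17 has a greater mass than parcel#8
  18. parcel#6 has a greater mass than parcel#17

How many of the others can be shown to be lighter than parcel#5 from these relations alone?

5

The elements the relations force below parcel#5 are parcel#1, parcel#10, parcel#13, parcel#16, parcel#3 — no chain reaches any other.
That is 5.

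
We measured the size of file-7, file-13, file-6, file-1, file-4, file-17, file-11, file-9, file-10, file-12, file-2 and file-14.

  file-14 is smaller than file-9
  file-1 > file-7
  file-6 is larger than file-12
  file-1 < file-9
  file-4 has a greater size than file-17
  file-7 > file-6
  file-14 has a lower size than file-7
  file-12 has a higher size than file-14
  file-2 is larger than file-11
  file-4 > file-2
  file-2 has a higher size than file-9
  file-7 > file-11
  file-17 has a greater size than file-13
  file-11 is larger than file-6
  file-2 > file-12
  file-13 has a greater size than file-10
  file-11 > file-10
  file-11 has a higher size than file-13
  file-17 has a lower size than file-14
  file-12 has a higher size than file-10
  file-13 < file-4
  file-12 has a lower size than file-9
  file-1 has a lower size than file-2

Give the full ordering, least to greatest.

Nothing is placed below file-10, so it is least; from there file-10 < file-13; file-13 < file-17; file-17 < file-14; file-14 < file-12; file-12 < file-6; file-6 < file-11; file-11 < file-7; file-7 < file-1; file-1 < file-9; file-9 < file-2; file-2 < file-4, each given directly.

file-10 < file-13 < file-17 < file-14 < file-12 < file-6 < file-11 < file-7 < file-1 < file-9 < file-2 < file-4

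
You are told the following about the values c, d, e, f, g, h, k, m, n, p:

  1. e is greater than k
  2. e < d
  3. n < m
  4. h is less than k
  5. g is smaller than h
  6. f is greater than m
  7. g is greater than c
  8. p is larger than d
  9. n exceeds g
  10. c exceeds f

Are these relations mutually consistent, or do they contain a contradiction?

Chaining the given relations yields n < m < f < c < g, so n < g. But one relation states g < n. These cannot both hold.

inconsistent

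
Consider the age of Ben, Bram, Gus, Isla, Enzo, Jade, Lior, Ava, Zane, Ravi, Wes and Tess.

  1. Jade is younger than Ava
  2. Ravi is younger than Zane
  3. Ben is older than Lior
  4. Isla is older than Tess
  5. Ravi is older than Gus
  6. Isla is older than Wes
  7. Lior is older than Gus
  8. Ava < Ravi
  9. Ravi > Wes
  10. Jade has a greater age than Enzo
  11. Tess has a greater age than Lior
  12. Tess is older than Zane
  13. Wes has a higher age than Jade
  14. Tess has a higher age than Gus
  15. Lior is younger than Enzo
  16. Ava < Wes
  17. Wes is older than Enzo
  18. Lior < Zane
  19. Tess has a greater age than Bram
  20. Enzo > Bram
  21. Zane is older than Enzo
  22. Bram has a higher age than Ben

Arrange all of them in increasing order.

Gus < Lior < Ben < Bram < Enzo < Jade < Ava < Wes < Ravi < Zane < Tess < Isla

Each adjacent pair is fixed by a given relation: Gus < Lior; Lior < Ben; Ben < Bram; Bram < Enzo; Enzo < Jade; Jade < Ava; Ava < Wes; Wes < Ravi; Ravi < Zane; Zane < Tess; Tess < Isla. Chaining them end to end gives the full order.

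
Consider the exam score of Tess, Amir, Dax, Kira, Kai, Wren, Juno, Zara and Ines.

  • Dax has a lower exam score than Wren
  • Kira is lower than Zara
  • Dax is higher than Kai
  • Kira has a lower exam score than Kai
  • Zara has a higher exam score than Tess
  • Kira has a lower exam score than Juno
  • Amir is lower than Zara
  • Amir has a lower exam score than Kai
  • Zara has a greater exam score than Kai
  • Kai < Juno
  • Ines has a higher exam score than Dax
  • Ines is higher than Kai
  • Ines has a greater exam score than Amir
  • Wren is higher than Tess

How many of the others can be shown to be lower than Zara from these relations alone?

Directly below Zara: Amir, Kira, Kai, Tess.
Nothing else is reachable below Zara; 4 in all.

4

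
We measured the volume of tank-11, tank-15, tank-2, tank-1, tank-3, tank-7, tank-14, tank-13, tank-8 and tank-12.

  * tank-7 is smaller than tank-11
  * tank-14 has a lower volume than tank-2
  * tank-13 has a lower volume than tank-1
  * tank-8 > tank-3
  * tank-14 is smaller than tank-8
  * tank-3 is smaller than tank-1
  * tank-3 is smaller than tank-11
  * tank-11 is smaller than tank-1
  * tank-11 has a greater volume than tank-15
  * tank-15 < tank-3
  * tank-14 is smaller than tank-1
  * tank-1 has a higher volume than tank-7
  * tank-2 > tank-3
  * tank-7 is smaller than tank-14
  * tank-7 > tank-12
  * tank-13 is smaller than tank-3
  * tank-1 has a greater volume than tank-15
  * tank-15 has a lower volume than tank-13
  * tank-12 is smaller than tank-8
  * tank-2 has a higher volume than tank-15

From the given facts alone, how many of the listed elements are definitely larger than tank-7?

5

From tank-7 the given relations immediately reach tank-11, tank-14, tank-1.
From those, tank-2, tank-8 — 5 in total.
No other element is forced above tank-7 by the given relations, so the count is 5.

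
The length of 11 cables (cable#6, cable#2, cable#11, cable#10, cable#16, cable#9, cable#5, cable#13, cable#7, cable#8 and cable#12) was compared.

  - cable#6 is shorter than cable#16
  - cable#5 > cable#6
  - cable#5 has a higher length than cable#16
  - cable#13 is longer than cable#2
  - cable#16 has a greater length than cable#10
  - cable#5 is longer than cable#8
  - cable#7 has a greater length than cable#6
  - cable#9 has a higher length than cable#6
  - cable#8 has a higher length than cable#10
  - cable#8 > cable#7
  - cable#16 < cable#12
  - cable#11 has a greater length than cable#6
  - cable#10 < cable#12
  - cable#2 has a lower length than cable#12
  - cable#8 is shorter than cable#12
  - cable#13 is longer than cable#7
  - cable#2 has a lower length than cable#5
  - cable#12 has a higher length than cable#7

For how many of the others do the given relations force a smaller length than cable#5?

6

The elements the relations force below cable#5 are cable#6, cable#2, cable#10, cable#7, cable#16, cable#8 — no chain reaches any other.
That is 6.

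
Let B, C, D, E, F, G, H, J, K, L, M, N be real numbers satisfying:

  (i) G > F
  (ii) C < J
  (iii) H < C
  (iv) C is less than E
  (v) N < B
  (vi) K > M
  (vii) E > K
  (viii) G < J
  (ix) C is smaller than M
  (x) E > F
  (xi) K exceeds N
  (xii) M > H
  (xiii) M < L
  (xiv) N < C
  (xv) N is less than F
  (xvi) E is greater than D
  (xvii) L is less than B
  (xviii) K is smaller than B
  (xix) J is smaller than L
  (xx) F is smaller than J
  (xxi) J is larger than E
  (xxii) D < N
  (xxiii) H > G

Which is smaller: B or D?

Link the given pairs in sequence: D < N; N < F; F < G; G < H; H < C; C < M; M < K; K < E; E < J; J < L; L < B.
Chaining these gives D < N < F < G < H < C < M < K < E < J < L < B.
So D < B; D is the smaller of the two.

D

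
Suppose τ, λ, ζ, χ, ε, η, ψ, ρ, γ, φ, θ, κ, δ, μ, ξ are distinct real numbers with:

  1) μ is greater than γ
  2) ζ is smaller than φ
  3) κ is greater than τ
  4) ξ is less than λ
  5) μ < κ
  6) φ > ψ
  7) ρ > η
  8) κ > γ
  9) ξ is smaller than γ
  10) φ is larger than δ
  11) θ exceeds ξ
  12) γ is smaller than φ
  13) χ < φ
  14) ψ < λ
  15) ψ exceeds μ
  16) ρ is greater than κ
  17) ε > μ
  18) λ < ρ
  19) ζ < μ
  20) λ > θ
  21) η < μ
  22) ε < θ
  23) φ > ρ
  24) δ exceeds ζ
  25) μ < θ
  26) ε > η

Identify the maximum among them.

Chaining downward from φ: directly below it, ζ, δ, γ, ψ, χ, ρ; then ξ, η, μ, κ, λ; then τ, θ; then ε.
That covers every other element, and nothing is given above φ, so φ is the maximum.

φ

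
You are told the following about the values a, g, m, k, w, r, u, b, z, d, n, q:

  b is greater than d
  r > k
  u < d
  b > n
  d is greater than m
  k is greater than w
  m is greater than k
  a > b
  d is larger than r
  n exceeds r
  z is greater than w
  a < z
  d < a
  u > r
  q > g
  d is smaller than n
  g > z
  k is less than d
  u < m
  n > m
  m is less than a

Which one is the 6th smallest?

Piecing the relations together gives one ordering: w < k < r < u < m < d < n < b < a < z < g < q.
Counting 6 from the smallest end gives d.

d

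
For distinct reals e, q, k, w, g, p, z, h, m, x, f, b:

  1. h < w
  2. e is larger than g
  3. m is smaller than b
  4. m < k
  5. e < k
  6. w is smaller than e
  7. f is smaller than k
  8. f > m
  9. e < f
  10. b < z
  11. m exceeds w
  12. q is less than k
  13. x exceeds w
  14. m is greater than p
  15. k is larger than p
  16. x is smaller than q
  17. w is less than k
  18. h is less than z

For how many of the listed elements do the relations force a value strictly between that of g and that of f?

Chaining upward from g reaches: e, k.
Chaining downward from f reaches: h, w, e, p, m.
Strictly between g and f are those in both lists: e — 1 element.

1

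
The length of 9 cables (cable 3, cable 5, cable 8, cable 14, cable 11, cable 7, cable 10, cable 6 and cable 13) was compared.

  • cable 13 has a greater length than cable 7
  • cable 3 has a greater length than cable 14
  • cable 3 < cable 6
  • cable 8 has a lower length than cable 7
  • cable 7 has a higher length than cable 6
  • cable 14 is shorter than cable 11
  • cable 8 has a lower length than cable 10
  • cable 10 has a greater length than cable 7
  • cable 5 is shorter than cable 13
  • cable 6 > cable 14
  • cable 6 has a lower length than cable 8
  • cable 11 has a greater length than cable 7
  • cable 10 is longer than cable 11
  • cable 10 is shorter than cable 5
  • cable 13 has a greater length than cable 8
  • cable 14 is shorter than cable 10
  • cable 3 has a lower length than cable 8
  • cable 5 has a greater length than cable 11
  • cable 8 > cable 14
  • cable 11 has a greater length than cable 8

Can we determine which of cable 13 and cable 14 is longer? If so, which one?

Link the given pairs in sequence: cable 14 < cable 3; cable 3 < cable 6; cable 6 < cable 8; cable 8 < cable 7; cable 7 < cable 10; cable 10 < cable 5; cable 5 < cable 13.
Chaining these gives cable 14 < cable 3 < cable 6 < cable 8 < cable 7 < cable 10 < cable 5 < cable 13.
So cable 13 is longer.

cable 13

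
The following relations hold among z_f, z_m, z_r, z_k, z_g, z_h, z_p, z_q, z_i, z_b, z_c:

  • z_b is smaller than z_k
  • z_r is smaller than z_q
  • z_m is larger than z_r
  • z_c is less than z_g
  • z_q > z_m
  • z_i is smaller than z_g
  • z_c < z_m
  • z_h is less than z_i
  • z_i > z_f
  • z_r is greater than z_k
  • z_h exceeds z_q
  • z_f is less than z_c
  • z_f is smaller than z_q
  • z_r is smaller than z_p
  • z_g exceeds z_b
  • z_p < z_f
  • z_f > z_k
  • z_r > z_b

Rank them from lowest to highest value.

Nothing is placed below z_b, so it is least; from there z_b < z_k; z_k < z_r; z_r < z_p; z_p < z_f; z_f < z_c; z_c < z_m; z_m < z_q; z_q < z_h; z_h < z_i; z_i < z_g, each given directly.

z_b < z_k < z_r < z_p < z_f < z_c < z_m < z_q < z_h < z_i < z_g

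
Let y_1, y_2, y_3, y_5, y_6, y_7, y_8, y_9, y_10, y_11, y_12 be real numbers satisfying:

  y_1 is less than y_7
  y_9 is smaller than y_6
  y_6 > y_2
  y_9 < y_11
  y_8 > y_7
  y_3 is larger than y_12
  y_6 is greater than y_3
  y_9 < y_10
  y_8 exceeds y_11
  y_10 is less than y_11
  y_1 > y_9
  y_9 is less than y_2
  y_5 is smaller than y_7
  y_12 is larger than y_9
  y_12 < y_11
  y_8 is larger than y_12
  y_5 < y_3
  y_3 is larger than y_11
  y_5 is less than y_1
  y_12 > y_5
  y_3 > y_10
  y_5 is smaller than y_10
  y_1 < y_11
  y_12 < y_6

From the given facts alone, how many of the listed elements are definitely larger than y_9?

Directly above y_9: y_1, y_12, y_10, y_11, y_2, y_6.
One step further: y_3, y_7, y_8 (9 so far).
No other element is forced above y_9 by the given relations, so the count is 9.

9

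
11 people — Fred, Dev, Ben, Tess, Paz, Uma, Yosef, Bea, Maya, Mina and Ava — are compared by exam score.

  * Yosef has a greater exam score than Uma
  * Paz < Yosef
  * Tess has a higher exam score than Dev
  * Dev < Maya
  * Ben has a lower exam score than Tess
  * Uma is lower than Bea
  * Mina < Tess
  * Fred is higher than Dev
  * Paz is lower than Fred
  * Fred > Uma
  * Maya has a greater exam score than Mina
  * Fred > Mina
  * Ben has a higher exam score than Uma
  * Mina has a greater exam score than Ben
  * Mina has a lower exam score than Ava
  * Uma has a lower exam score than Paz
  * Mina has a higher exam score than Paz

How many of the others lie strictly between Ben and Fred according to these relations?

1

Chaining upward from Ben reaches: Mina, Ava, Tess, Maya.
Chaining downward from Fred reaches: Uma, Paz, Mina, Dev.
Strictly between Ben and Fred are those in both lists: Mina — 1 element.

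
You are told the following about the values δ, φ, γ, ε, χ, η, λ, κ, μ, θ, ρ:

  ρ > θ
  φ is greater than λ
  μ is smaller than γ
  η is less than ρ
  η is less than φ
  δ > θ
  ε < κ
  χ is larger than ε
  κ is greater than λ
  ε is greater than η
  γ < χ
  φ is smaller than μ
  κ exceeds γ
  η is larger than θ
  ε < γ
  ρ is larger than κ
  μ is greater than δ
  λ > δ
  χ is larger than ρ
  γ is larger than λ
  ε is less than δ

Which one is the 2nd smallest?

η

Piecing the relations together gives one ordering: θ < η < ε < δ < λ < φ < μ < γ < κ < ρ < χ.
Counting 2 from the smallest end gives η.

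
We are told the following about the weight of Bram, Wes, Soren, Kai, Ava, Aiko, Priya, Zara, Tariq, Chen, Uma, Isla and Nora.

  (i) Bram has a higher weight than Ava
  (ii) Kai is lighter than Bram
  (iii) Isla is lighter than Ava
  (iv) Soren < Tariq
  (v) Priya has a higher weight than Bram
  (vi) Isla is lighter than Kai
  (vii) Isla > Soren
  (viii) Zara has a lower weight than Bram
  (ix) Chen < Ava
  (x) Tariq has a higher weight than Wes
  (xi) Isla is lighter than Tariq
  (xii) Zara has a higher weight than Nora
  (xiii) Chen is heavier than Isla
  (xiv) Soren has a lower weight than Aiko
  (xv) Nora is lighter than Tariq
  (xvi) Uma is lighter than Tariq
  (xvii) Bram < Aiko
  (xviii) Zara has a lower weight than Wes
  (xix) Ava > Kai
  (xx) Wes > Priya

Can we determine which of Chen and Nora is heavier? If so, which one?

Following every chain through Chen: above Chen we get Ava, Bram, Priya, Wes, Aiko, Tariq; below Chen we get Soren, Isla.
Nora is not reached, and no chain runs the other way from Nora to Chen.
So the given relations leave the order of Chen and Nora undetermined.

undetermined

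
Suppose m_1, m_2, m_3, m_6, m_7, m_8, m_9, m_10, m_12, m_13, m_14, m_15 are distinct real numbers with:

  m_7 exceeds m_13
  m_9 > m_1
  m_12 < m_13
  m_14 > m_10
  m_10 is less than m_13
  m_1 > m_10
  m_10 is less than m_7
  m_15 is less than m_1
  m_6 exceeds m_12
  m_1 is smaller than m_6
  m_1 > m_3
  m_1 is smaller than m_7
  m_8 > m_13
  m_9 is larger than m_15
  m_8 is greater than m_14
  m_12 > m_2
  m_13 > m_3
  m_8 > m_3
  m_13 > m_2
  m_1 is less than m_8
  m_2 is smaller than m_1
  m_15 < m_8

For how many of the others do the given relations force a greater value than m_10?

7

From m_10 the given relations immediately reach m_13, m_14, m_1, m_7.
From those, m_8, m_9, m_6 — 7 in total.
Nothing else is reachable above m_10; 7 in all.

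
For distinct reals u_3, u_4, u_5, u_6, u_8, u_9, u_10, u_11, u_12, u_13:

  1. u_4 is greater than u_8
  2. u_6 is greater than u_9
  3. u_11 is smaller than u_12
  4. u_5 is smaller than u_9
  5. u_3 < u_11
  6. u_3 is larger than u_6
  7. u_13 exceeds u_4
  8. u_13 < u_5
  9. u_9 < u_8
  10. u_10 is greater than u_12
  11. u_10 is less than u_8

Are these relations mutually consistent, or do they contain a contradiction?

inconsistent

We have u_4 < u_13 stated directly, yet also u_13 < u_5 < u_9 < u_6 < u_3 < u_11 < u_12 < u_10 < u_8 < u_4 by chaining the others — so u_13 < u_4. Contradiction.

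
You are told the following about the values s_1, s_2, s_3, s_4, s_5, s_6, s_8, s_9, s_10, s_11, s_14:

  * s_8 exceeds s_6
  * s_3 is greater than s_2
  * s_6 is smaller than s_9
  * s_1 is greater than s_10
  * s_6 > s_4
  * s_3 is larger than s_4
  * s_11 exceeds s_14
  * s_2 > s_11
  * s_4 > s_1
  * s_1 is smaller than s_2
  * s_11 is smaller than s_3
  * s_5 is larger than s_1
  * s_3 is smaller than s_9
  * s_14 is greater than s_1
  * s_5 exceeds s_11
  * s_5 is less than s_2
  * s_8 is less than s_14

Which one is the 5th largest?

Piecing the relations together gives one ordering: s_10 < s_1 < s_4 < s_6 < s_8 < s_14 < s_11 < s_5 < s_2 < s_3 < s_9.
The 5th largest is s_11.

s_11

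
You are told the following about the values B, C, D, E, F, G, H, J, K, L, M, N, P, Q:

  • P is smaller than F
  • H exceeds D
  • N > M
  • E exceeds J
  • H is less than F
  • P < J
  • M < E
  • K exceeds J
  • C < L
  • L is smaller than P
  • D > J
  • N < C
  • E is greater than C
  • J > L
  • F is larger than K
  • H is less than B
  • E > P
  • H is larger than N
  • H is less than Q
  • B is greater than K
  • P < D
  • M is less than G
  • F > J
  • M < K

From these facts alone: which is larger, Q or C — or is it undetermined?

Q

C < L and L < P give C < P.
Then P < J extends the chain to J.
With J < D: C < L < P < J < D.
With D < H: C < L < P < J < D < H.
Then H < Q extends the chain to Q.
So Q is larger.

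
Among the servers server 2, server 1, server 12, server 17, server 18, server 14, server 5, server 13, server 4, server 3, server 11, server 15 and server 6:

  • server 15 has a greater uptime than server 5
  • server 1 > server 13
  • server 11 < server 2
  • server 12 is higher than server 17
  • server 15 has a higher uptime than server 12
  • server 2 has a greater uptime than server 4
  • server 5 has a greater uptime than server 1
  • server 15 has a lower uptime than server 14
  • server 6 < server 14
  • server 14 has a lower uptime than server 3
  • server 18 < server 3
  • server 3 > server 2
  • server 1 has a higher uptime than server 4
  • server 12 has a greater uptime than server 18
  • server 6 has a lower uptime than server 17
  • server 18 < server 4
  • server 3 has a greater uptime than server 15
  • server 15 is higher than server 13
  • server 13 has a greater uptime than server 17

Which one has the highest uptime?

Chaining downward from server 3: directly below it, server 18, server 2, server 15, server 14; then server 6, server 11, server 13, server 4, server 5, server 12; then server 17, server 1.
That covers every other element, and nothing is given above server 3, so server 3 is the highest uptime.

server 3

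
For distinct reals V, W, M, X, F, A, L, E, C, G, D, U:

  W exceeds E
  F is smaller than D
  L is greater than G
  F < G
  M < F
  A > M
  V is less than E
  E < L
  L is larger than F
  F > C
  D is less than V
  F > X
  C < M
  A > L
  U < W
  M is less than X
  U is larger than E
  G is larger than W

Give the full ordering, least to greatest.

Each adjacent pair is fixed by a given relation: C < M; M < X; X < F; F < D; D < V; V < E; E < U; U < W; W < G; G < L; L < A. Chaining them end to end gives the full order.

C < M < X < F < D < V < E < U < W < G < L < A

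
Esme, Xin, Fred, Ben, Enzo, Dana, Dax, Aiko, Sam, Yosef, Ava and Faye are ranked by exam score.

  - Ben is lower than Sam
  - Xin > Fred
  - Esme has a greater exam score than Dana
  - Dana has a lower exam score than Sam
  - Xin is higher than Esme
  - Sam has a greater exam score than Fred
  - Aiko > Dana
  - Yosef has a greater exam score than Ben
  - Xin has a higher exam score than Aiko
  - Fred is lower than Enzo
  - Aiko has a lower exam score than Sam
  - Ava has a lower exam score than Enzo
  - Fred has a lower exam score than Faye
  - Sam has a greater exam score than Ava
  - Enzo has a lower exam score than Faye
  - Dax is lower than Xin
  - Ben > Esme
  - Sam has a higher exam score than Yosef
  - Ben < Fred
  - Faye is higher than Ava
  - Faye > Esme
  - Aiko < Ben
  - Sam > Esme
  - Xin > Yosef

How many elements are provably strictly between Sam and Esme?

3

Chaining upward from Esme reaches: Ben, Fred, Yosef, Enzo, Xin, Faye.
Chaining downward from Sam reaches: Dana, Aiko, Ava, Ben, Fred, Yosef.
Strictly between Esme and Sam are those in both lists: Ben, Fred, Yosef — 3 elements.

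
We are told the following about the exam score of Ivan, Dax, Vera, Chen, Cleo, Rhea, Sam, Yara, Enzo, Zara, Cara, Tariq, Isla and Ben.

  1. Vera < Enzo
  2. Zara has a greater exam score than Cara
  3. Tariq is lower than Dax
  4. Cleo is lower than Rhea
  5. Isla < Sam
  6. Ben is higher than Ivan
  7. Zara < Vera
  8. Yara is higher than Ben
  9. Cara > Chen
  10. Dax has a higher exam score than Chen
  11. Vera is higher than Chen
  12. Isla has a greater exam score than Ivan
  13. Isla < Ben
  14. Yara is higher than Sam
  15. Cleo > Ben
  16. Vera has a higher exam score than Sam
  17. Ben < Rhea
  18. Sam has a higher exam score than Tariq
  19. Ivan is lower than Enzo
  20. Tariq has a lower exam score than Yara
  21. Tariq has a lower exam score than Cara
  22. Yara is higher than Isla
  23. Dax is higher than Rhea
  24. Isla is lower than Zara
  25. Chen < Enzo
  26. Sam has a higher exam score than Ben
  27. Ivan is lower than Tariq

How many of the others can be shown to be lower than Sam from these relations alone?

Directly below Sam: Isla, Ben, Tariq.
One step further: Ivan (4 so far).
Nothing else is reachable below Sam; 4 in all.

4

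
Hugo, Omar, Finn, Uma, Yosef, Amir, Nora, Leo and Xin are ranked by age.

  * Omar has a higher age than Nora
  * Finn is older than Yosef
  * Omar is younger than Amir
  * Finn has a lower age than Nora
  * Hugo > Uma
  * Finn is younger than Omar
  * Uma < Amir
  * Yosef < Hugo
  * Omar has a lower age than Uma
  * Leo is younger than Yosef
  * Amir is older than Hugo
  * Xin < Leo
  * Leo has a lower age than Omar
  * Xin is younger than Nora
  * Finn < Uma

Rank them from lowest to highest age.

Nothing is placed below Xin, so it is least; from there Xin < Leo; Leo < Yosef; Yosef < Finn; Finn < Nora; Nora < Omar; Omar < Uma; Uma < Hugo; Hugo < Amir, each given directly.

Xin < Leo < Yosef < Finn < Nora < Omar < Uma < Hugo < Amir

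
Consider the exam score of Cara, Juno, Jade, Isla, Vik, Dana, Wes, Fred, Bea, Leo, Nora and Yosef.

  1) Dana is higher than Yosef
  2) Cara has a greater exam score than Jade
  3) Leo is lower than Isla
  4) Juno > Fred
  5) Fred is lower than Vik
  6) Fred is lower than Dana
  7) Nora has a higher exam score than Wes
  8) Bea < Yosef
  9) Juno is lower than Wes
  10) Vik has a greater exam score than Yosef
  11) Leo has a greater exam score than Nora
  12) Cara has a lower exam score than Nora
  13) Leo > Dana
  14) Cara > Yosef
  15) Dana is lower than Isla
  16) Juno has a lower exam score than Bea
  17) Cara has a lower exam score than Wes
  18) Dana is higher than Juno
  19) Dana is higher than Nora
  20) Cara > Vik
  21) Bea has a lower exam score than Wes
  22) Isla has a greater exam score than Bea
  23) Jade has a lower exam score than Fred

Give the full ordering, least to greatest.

Jade < Fred < Juno < Bea < Yosef < Vik < Cara < Wes < Nora < Dana < Leo < Isla

Each adjacent pair is fixed by a given relation: Jade < Fred; Fred < Juno; Juno < Bea; Bea < Yosef; Yosef < Vik; Vik < Cara; Cara < Wes; Wes < Nora; Nora < Dana; Dana < Leo; Leo < Isla. Chaining them end to end gives the full order.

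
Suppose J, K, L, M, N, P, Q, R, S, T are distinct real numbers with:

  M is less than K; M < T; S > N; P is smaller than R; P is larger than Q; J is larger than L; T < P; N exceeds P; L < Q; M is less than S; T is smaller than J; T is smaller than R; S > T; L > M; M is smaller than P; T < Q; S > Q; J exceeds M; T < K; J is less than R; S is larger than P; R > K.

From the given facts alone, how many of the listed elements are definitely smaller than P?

Directly below P: M, T, Q.
One step further: L (4 so far).
No other element is forced below P by the given relations, so the count is 4.

4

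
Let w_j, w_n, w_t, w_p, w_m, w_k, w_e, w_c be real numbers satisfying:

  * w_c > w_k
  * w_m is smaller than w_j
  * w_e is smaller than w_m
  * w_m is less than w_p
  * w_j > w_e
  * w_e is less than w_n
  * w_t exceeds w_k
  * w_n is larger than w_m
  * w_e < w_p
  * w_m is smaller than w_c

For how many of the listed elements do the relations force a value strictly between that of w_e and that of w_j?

Chaining upward from w_e reaches: w_m, w_p, w_n, w_c.
Chaining downward from w_j reaches: w_m.
Strictly between w_e and w_j are those in both lists: w_m — 1 element.

1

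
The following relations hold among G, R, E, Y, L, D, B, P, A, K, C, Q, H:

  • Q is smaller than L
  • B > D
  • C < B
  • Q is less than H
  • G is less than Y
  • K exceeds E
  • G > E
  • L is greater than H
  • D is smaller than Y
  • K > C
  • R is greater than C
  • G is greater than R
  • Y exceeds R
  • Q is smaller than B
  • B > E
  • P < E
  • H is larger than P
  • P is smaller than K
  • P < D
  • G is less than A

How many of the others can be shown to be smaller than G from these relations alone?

From G the given relations immediately reach E, R.
From those, P, C — 4 in total.
Nothing else is reachable below G; 4 in all.

4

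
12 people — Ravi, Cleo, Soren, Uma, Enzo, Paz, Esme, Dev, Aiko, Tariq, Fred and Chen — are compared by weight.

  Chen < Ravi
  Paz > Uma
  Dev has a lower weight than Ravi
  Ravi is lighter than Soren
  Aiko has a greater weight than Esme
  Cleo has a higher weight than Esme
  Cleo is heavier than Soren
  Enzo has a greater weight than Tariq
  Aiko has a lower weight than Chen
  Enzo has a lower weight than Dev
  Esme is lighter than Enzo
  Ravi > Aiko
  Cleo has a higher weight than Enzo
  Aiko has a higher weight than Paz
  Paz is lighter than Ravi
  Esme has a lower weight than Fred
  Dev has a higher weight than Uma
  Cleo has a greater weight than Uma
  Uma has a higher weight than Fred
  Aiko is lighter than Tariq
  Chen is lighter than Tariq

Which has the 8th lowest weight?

Enzo

Piecing the relations together gives one ordering: Esme < Fred < Uma < Paz < Aiko < Chen < Tariq < Enzo < Dev < Ravi < Soren < Cleo.
The 8th smallest is Enzo.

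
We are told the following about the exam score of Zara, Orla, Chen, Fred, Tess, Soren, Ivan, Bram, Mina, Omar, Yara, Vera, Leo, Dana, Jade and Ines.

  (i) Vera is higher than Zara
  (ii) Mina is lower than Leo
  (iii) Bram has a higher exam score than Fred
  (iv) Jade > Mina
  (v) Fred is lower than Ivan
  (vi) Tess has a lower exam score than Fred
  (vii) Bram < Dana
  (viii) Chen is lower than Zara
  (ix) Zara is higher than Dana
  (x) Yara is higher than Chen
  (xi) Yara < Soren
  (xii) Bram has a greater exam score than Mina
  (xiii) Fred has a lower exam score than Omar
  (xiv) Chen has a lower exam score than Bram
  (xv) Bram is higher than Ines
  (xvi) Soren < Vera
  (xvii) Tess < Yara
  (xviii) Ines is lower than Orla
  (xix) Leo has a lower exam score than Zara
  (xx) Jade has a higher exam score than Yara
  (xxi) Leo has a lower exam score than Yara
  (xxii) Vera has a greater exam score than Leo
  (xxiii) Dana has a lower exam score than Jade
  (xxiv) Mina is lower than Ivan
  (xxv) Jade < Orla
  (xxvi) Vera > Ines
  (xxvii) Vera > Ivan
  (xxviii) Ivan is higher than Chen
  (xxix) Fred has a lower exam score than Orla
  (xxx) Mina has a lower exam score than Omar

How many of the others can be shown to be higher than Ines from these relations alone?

From Ines the given relations immediately reach Bram, Vera, Orla.
From those, Dana — 4 in total.
From those, Zara, Jade — 6 in total.
Nothing else is reachable above Ines; 6 in all.

6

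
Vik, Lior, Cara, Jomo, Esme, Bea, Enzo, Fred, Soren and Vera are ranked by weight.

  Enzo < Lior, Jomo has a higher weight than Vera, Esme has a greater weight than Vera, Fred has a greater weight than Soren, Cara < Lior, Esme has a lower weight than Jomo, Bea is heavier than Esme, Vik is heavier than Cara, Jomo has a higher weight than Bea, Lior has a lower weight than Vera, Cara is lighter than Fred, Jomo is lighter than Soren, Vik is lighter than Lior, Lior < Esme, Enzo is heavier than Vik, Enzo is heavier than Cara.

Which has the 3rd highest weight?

Piecing the relations together gives one ordering: Cara < Vik < Enzo < Lior < Vera < Esme < Bea < Jomo < Soren < Fred.
Counting 3 from the largest end gives Jomo.

Jomo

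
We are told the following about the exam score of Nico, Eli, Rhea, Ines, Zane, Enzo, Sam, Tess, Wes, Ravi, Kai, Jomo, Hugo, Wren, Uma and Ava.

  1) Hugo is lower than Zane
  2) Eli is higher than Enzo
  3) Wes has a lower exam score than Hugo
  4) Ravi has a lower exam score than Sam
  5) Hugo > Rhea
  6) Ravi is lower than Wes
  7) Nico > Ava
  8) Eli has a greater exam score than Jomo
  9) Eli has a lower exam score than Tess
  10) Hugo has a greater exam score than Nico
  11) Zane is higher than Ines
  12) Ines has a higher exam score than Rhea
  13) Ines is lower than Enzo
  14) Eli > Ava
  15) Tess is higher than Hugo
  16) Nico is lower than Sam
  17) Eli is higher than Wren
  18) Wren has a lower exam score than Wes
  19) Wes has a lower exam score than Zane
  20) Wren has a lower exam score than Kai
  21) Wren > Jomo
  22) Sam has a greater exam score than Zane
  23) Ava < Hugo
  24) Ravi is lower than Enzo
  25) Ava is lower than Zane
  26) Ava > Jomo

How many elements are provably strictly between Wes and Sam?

2

The relations place Wes below Sam. An element lies strictly between them when it is forced above Wes and also forced below Sam.
Above Wes: {Hugo, Zane, Tess}. Below Sam: {Rhea, Jomo, Ravi, Wren, Ava, Ines, Nico, Hugo, Zane}.
Intersection: {Hugo, Zane} — 2.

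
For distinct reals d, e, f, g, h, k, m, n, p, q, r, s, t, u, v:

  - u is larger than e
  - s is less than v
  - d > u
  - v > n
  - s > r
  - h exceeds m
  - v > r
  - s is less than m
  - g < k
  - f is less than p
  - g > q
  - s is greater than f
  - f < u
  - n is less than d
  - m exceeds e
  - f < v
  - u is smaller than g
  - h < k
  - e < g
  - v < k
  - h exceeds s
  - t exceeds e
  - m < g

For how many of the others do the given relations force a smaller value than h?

Directly below h: s, m.
One step further: r, f, e (5 so far).
No other element is forced below h by the given relations, so the count is 5.

5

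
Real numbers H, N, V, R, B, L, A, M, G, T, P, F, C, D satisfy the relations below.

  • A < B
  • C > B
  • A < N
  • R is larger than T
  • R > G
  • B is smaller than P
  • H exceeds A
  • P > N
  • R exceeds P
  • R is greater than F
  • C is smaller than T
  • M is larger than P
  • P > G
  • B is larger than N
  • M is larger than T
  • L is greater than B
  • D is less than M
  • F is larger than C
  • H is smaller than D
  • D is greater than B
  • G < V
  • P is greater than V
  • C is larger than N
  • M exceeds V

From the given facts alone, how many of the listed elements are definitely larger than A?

11

Directly above A: N, B, H.
One step further: L, P, C, D (7 so far).
One step further: T, F, M, R (11 so far).
No other element is forced above A by the given relations, so the count is 11.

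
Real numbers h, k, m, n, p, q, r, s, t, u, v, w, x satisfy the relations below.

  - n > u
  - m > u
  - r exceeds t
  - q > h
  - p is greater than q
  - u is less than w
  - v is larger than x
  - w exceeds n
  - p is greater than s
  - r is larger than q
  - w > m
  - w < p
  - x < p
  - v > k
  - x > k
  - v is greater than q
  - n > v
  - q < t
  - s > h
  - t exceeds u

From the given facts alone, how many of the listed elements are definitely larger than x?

4

Directly above x: v, p.
One step further: n (3 so far).
One step further: w (4 so far).
Nothing else is reachable above x; 4 in all.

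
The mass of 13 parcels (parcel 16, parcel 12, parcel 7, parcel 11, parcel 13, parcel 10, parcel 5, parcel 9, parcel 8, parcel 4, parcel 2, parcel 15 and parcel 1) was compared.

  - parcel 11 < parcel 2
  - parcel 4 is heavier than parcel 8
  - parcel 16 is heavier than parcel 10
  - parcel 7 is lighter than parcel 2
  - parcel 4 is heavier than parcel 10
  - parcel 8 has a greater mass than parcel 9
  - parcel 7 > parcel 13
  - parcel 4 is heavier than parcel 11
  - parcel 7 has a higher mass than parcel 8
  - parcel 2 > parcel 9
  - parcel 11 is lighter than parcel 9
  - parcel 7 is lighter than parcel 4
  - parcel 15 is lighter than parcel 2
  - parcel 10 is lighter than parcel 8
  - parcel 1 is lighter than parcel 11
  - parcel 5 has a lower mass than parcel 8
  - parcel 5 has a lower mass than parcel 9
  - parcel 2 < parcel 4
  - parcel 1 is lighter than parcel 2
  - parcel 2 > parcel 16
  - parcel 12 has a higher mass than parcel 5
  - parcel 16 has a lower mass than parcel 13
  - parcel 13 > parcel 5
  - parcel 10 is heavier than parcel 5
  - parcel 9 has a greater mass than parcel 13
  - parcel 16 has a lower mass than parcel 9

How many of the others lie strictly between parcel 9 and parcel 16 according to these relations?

Chaining upward from parcel 16 reaches: parcel 13, parcel 8, parcel 7, parcel 2, parcel 4.
Chaining downward from parcel 9 reaches: parcel 5, parcel 10, parcel 1, parcel 11, parcel 13.
Strictly between parcel 16 and parcel 9 are those in both lists: parcel 13 — 1 element.

1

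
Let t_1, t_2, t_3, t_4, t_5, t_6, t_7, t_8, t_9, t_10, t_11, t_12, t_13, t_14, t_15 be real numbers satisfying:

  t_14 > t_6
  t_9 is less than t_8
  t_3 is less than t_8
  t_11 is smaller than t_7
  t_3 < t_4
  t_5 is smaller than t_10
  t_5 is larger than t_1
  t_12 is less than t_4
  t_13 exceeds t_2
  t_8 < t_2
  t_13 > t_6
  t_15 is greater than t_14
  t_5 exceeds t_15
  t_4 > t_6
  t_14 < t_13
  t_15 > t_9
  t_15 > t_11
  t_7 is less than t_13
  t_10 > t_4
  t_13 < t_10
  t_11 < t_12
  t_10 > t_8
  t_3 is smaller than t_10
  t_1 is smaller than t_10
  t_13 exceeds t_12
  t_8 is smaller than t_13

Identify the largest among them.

Chaining downward from t_10: directly below it, t_3, t_8, t_1, t_4, t_5, t_13; then t_6, t_7, t_14, t_9, t_12, t_15, t_2; then t_11.
That covers every other element, and nothing is given above t_10, so t_10 is the largest.

t_10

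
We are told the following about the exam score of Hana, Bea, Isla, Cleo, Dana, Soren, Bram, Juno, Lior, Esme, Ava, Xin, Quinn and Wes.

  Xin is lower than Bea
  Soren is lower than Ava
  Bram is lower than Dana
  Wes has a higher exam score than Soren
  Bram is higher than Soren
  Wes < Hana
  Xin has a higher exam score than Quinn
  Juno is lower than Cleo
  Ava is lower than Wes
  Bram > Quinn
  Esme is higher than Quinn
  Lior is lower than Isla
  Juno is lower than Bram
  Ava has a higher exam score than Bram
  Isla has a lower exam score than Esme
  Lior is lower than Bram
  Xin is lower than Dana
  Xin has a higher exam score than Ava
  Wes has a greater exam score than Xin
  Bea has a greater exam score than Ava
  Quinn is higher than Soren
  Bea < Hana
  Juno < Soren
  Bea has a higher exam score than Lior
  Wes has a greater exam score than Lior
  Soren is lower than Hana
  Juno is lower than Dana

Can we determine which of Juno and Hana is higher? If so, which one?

Chaining the given relations: Juno < Soren < Bram < Ava < Xin < Bea < Hana.
So Hana is higher.

Hana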